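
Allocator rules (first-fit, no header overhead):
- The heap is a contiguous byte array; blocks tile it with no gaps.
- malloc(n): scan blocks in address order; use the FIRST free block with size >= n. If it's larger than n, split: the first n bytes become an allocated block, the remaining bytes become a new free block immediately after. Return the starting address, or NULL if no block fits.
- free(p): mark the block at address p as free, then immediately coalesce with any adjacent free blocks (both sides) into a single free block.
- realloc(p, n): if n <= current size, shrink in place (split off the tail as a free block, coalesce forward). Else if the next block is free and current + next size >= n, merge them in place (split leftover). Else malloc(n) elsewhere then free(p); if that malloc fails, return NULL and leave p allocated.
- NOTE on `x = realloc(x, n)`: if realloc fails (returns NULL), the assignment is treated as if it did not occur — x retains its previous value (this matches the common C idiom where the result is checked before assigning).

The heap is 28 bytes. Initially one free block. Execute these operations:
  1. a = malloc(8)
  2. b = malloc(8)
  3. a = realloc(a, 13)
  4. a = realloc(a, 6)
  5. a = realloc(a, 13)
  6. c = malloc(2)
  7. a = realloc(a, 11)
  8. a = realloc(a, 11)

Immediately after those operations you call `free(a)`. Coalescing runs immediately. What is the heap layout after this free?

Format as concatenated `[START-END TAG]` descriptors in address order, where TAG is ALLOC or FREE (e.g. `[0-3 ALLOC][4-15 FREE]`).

Answer: [0-5 FREE][6-7 ALLOC][8-15 ALLOC][16-27 FREE]

Derivation:
Op 1: a = malloc(8) -> a = 0; heap: [0-7 ALLOC][8-27 FREE]
Op 2: b = malloc(8) -> b = 8; heap: [0-7 ALLOC][8-15 ALLOC][16-27 FREE]
Op 3: a = realloc(a, 13) -> NULL (a unchanged); heap: [0-7 ALLOC][8-15 ALLOC][16-27 FREE]
Op 4: a = realloc(a, 6) -> a = 0; heap: [0-5 ALLOC][6-7 FREE][8-15 ALLOC][16-27 FREE]
Op 5: a = realloc(a, 13) -> NULL (a unchanged); heap: [0-5 ALLOC][6-7 FREE][8-15 ALLOC][16-27 FREE]
Op 6: c = malloc(2) -> c = 6; heap: [0-5 ALLOC][6-7 ALLOC][8-15 ALLOC][16-27 FREE]
Op 7: a = realloc(a, 11) -> a = 16; heap: [0-5 FREE][6-7 ALLOC][8-15 ALLOC][16-26 ALLOC][27-27 FREE]
Op 8: a = realloc(a, 11) -> a = 16; heap: [0-5 FREE][6-7 ALLOC][8-15 ALLOC][16-26 ALLOC][27-27 FREE]
free(a): a = 16 -> block [16-26 ALLOC]; mark free, coalesce with adjacent free neighbors -> [0-5 FREE][6-7 ALLOC][8-15 ALLOC][16-27 FREE]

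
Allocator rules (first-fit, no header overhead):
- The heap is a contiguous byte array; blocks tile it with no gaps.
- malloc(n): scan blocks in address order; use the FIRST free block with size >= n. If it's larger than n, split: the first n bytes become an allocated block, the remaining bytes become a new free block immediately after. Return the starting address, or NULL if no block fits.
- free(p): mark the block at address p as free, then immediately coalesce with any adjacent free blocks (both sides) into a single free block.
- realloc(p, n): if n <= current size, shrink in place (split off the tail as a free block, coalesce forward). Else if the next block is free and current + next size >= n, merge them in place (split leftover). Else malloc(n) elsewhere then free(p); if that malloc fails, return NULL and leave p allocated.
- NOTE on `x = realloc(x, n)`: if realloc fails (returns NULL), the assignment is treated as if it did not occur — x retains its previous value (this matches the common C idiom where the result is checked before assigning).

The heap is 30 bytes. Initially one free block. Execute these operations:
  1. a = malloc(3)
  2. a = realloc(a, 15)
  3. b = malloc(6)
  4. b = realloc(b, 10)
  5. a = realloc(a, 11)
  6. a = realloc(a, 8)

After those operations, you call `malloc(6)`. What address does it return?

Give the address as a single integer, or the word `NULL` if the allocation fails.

Op 1: a = malloc(3) -> a = 0; heap: [0-2 ALLOC][3-29 FREE]
Op 2: a = realloc(a, 15) -> a = 0; heap: [0-14 ALLOC][15-29 FREE]
Op 3: b = malloc(6) -> b = 15; heap: [0-14 ALLOC][15-20 ALLOC][21-29 FREE]
Op 4: b = realloc(b, 10) -> b = 15; heap: [0-14 ALLOC][15-24 ALLOC][25-29 FREE]
Op 5: a = realloc(a, 11) -> a = 0; heap: [0-10 ALLOC][11-14 FREE][15-24 ALLOC][25-29 FREE]
Op 6: a = realloc(a, 8) -> a = 0; heap: [0-7 ALLOC][8-14 FREE][15-24 ALLOC][25-29 FREE]
malloc(6): first-fit scan over [0-7 ALLOC][8-14 FREE][15-24 ALLOC][25-29 FREE] -> 8

Answer: 8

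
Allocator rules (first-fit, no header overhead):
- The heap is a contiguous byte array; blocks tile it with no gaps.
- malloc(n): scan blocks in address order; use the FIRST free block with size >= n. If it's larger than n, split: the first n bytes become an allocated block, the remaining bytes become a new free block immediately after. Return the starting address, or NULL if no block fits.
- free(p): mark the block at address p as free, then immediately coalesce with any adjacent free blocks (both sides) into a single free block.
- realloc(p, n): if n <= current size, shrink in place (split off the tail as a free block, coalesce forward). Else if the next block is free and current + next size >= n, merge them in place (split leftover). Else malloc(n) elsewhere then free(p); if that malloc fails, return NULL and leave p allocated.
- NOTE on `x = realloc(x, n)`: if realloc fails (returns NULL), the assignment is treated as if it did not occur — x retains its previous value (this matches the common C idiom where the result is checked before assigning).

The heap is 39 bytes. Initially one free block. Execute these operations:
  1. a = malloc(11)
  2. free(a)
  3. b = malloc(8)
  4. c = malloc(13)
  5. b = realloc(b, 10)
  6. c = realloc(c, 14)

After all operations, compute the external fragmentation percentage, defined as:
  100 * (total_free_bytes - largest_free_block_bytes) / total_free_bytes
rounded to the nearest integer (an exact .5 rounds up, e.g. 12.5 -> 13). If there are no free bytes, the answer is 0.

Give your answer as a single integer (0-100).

Answer: 50

Derivation:
Op 1: a = malloc(11) -> a = 0; heap: [0-10 ALLOC][11-38 FREE]
Op 2: free(a) -> (freed a); heap: [0-38 FREE]
Op 3: b = malloc(8) -> b = 0; heap: [0-7 ALLOC][8-38 FREE]
Op 4: c = malloc(13) -> c = 8; heap: [0-7 ALLOC][8-20 ALLOC][21-38 FREE]
Op 5: b = realloc(b, 10) -> b = 21; heap: [0-7 FREE][8-20 ALLOC][21-30 ALLOC][31-38 FREE]
Op 6: c = realloc(c, 14) -> NULL (c unchanged); heap: [0-7 FREE][8-20 ALLOC][21-30 ALLOC][31-38 FREE]
Free blocks: [8 8] total_free=16 largest=8 -> 100*(16-8)/16 = 800/16 = 50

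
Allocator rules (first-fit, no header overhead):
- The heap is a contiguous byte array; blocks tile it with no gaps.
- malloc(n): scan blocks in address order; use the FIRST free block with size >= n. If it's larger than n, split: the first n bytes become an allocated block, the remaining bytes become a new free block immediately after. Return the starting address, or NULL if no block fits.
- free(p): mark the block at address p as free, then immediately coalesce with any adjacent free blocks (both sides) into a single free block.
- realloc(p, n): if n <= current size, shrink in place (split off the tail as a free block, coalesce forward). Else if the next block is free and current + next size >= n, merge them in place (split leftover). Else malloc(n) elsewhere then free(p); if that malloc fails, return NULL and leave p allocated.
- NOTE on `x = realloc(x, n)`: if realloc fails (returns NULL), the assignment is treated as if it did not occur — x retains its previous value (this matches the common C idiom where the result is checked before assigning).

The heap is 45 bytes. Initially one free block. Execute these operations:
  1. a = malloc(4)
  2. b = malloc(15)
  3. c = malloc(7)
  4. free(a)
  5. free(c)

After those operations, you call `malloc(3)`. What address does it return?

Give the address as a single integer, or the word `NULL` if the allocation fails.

Op 1: a = malloc(4) -> a = 0; heap: [0-3 ALLOC][4-44 FREE]
Op 2: b = malloc(15) -> b = 4; heap: [0-3 ALLOC][4-18 ALLOC][19-44 FREE]
Op 3: c = malloc(7) -> c = 19; heap: [0-3 ALLOC][4-18 ALLOC][19-25 ALLOC][26-44 FREE]
Op 4: free(a) -> (freed a); heap: [0-3 FREE][4-18 ALLOC][19-25 ALLOC][26-44 FREE]
Op 5: free(c) -> (freed c); heap: [0-3 FREE][4-18 ALLOC][19-44 FREE]
malloc(3): first-fit scan over [0-3 FREE][4-18 ALLOC][19-44 FREE] -> 0

Answer: 0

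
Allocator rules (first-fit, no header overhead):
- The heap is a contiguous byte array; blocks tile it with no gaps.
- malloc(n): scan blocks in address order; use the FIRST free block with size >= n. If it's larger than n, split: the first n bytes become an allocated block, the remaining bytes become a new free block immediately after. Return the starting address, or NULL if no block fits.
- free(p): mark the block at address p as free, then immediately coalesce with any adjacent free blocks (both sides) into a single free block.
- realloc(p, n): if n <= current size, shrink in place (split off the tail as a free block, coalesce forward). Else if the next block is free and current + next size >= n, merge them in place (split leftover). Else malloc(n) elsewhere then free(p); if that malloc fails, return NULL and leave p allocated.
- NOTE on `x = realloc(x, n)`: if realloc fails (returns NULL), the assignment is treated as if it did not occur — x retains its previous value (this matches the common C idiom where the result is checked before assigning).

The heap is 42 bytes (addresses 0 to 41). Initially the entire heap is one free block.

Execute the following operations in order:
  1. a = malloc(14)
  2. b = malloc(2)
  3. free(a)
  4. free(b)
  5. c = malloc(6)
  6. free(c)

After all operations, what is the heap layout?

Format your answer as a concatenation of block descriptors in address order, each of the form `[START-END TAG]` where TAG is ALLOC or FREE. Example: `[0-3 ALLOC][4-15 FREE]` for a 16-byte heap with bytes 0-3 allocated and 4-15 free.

Op 1: a = malloc(14) -> a = 0; heap: [0-13 ALLOC][14-41 FREE]
Op 2: b = malloc(2) -> b = 14; heap: [0-13 ALLOC][14-15 ALLOC][16-41 FREE]
Op 3: free(a) -> (freed a); heap: [0-13 FREE][14-15 ALLOC][16-41 FREE]
Op 4: free(b) -> (freed b); heap: [0-41 FREE]
Op 5: c = malloc(6) -> c = 0; heap: [0-5 ALLOC][6-41 FREE]
Op 6: free(c) -> (freed c); heap: [0-41 FREE]

Answer: [0-41 FREE]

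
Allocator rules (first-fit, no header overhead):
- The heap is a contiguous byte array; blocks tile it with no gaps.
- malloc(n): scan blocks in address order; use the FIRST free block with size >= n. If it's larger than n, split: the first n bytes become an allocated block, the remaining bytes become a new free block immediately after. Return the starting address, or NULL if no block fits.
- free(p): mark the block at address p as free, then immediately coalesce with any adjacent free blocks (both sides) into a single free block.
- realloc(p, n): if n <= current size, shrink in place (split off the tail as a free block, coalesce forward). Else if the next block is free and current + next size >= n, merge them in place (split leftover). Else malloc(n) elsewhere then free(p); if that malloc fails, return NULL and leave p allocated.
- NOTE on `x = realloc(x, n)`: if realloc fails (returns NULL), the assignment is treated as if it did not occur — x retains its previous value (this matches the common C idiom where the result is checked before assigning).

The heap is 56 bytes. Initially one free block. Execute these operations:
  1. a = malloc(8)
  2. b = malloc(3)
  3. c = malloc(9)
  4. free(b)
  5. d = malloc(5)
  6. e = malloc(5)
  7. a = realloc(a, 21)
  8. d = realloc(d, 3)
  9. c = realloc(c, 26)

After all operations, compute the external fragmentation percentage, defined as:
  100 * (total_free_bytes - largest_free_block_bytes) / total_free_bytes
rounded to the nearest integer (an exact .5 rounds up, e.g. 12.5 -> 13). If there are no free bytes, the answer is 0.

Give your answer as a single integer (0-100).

Op 1: a = malloc(8) -> a = 0; heap: [0-7 ALLOC][8-55 FREE]
Op 2: b = malloc(3) -> b = 8; heap: [0-7 ALLOC][8-10 ALLOC][11-55 FREE]
Op 3: c = malloc(9) -> c = 11; heap: [0-7 ALLOC][8-10 ALLOC][11-19 ALLOC][20-55 FREE]
Op 4: free(b) -> (freed b); heap: [0-7 ALLOC][8-10 FREE][11-19 ALLOC][20-55 FREE]
Op 5: d = malloc(5) -> d = 20; heap: [0-7 ALLOC][8-10 FREE][11-19 ALLOC][20-24 ALLOC][25-55 FREE]
Op 6: e = malloc(5) -> e = 25; heap: [0-7 ALLOC][8-10 FREE][11-19 ALLOC][20-24 ALLOC][25-29 ALLOC][30-55 FREE]
Op 7: a = realloc(a, 21) -> a = 30; heap: [0-10 FREE][11-19 ALLOC][20-24 ALLOC][25-29 ALLOC][30-50 ALLOC][51-55 FREE]
Op 8: d = realloc(d, 3) -> d = 20; heap: [0-10 FREE][11-19 ALLOC][20-22 ALLOC][23-24 FREE][25-29 ALLOC][30-50 ALLOC][51-55 FREE]
Op 9: c = realloc(c, 26) -> NULL (c unchanged); heap: [0-10 FREE][11-19 ALLOC][20-22 ALLOC][23-24 FREE][25-29 ALLOC][30-50 ALLOC][51-55 FREE]
Free blocks: [11 2 5] total_free=18 largest=11 -> 100*(18-11)/18 = 700/18 ≈ 38.889 -> rounds to 39

Answer: 39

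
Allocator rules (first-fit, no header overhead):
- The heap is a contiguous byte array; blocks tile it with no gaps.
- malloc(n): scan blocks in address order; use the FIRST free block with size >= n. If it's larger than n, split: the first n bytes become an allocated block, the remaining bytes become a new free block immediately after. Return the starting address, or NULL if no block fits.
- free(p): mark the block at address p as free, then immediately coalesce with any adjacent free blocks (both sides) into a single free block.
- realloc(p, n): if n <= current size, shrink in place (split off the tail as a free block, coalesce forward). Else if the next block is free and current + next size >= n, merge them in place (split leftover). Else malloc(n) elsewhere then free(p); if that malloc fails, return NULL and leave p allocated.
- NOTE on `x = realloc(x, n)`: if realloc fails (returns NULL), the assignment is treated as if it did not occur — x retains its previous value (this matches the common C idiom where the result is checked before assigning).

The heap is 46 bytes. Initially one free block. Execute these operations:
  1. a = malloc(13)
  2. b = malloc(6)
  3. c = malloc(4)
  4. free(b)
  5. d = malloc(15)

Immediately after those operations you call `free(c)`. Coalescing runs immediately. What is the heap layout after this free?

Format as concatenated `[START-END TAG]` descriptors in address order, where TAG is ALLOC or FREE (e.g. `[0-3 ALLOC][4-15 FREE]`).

Op 1: a = malloc(13) -> a = 0; heap: [0-12 ALLOC][13-45 FREE]
Op 2: b = malloc(6) -> b = 13; heap: [0-12 ALLOC][13-18 ALLOC][19-45 FREE]
Op 3: c = malloc(4) -> c = 19; heap: [0-12 ALLOC][13-18 ALLOC][19-22 ALLOC][23-45 FREE]
Op 4: free(b) -> (freed b); heap: [0-12 ALLOC][13-18 FREE][19-22 ALLOC][23-45 FREE]
Op 5: d = malloc(15) -> d = 23; heap: [0-12 ALLOC][13-18 FREE][19-22 ALLOC][23-37 ALLOC][38-45 FREE]
free(c): c = 19 -> block [19-22 ALLOC]; mark free, coalesce with adjacent free neighbors -> [0-12 ALLOC][13-22 FREE][23-37 ALLOC][38-45 FREE]

Answer: [0-12 ALLOC][13-22 FREE][23-37 ALLOC][38-45 FREE]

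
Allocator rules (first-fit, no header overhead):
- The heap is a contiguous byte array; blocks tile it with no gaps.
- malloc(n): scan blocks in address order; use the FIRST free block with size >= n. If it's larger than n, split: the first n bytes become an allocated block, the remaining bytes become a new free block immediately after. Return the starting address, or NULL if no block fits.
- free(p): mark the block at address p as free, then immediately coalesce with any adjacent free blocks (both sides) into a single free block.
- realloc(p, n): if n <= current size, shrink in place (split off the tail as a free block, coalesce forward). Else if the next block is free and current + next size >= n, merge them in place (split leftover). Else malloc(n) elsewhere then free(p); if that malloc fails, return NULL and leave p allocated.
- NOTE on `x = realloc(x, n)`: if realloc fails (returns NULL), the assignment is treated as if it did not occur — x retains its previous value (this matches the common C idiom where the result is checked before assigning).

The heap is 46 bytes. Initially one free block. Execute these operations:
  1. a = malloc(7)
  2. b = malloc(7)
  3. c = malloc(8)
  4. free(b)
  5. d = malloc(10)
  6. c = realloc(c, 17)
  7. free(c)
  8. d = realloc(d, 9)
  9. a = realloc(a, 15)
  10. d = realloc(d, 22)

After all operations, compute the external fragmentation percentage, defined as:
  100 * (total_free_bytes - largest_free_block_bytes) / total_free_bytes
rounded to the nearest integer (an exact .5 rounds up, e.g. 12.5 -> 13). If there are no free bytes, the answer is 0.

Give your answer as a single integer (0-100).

Answer: 22

Derivation:
Op 1: a = malloc(7) -> a = 0; heap: [0-6 ALLOC][7-45 FREE]
Op 2: b = malloc(7) -> b = 7; heap: [0-6 ALLOC][7-13 ALLOC][14-45 FREE]
Op 3: c = malloc(8) -> c = 14; heap: [0-6 ALLOC][7-13 ALLOC][14-21 ALLOC][22-45 FREE]
Op 4: free(b) -> (freed b); heap: [0-6 ALLOC][7-13 FREE][14-21 ALLOC][22-45 FREE]
Op 5: d = malloc(10) -> d = 22; heap: [0-6 ALLOC][7-13 FREE][14-21 ALLOC][22-31 ALLOC][32-45 FREE]
Op 6: c = realloc(c, 17) -> NULL (c unchanged); heap: [0-6 ALLOC][7-13 FREE][14-21 ALLOC][22-31 ALLOC][32-45 FREE]
Op 7: free(c) -> (freed c); heap: [0-6 ALLOC][7-21 FREE][22-31 ALLOC][32-45 FREE]
Op 8: d = realloc(d, 9) -> d = 22; heap: [0-6 ALLOC][7-21 FREE][22-30 ALLOC][31-45 FREE]
Op 9: a = realloc(a, 15) -> a = 0; heap: [0-14 ALLOC][15-21 FREE][22-30 ALLOC][31-45 FREE]
Op 10: d = realloc(d, 22) -> d = 22; heap: [0-14 ALLOC][15-21 FREE][22-43 ALLOC][44-45 FREE]
Free blocks: [7 2] total_free=9 largest=7 -> 100*(9-7)/9 = 200/9 ≈ 22.222 -> rounds to 22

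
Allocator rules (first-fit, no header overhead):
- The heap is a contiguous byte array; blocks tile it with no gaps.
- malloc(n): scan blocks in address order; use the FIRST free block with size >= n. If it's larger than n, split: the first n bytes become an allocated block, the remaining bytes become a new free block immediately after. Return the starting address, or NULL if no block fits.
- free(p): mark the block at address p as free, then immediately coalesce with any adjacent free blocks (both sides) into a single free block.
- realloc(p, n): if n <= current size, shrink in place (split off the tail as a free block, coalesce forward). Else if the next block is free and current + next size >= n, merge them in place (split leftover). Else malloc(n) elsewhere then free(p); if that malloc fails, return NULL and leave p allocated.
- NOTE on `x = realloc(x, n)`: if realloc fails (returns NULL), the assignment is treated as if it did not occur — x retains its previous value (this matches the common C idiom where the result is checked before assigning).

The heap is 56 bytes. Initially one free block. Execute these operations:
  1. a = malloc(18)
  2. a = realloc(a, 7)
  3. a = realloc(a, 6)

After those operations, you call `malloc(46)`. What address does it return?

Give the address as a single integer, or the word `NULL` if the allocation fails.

Answer: 6

Derivation:
Op 1: a = malloc(18) -> a = 0; heap: [0-17 ALLOC][18-55 FREE]
Op 2: a = realloc(a, 7) -> a = 0; heap: [0-6 ALLOC][7-55 FREE]
Op 3: a = realloc(a, 6) -> a = 0; heap: [0-5 ALLOC][6-55 FREE]
malloc(46): first-fit scan over [0-5 ALLOC][6-55 FREE] -> 6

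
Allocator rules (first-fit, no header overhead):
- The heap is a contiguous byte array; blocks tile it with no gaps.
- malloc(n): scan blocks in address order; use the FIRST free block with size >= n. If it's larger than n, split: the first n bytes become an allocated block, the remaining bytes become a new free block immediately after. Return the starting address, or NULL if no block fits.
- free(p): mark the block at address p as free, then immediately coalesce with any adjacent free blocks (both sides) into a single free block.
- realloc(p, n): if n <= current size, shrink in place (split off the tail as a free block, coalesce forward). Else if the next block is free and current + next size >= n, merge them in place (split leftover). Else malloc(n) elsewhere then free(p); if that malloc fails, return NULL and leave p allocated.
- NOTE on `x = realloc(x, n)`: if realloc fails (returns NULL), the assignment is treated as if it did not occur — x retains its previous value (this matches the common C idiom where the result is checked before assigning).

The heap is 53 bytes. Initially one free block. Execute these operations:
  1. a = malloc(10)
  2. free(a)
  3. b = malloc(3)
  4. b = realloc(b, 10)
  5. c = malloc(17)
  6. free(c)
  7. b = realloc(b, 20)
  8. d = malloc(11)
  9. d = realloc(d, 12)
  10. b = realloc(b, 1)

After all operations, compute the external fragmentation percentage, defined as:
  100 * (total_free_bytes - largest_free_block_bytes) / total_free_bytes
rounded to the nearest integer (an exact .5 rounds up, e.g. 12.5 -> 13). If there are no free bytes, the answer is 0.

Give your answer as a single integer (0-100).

Op 1: a = malloc(10) -> a = 0; heap: [0-9 ALLOC][10-52 FREE]
Op 2: free(a) -> (freed a); heap: [0-52 FREE]
Op 3: b = malloc(3) -> b = 0; heap: [0-2 ALLOC][3-52 FREE]
Op 4: b = realloc(b, 10) -> b = 0; heap: [0-9 ALLOC][10-52 FREE]
Op 5: c = malloc(17) -> c = 10; heap: [0-9 ALLOC][10-26 ALLOC][27-52 FREE]
Op 6: free(c) -> (freed c); heap: [0-9 ALLOC][10-52 FREE]
Op 7: b = realloc(b, 20) -> b = 0; heap: [0-19 ALLOC][20-52 FREE]
Op 8: d = malloc(11) -> d = 20; heap: [0-19 ALLOC][20-30 ALLOC][31-52 FREE]
Op 9: d = realloc(d, 12) -> d = 20; heap: [0-19 ALLOC][20-31 ALLOC][32-52 FREE]
Op 10: b = realloc(b, 1) -> b = 0; heap: [0-0 ALLOC][1-19 FREE][20-31 ALLOC][32-52 FREE]
Free blocks: [19 21] total_free=40 largest=21 -> 100*(40-21)/40 = 1900/40 = 47.5 -> rounds to 48

Answer: 48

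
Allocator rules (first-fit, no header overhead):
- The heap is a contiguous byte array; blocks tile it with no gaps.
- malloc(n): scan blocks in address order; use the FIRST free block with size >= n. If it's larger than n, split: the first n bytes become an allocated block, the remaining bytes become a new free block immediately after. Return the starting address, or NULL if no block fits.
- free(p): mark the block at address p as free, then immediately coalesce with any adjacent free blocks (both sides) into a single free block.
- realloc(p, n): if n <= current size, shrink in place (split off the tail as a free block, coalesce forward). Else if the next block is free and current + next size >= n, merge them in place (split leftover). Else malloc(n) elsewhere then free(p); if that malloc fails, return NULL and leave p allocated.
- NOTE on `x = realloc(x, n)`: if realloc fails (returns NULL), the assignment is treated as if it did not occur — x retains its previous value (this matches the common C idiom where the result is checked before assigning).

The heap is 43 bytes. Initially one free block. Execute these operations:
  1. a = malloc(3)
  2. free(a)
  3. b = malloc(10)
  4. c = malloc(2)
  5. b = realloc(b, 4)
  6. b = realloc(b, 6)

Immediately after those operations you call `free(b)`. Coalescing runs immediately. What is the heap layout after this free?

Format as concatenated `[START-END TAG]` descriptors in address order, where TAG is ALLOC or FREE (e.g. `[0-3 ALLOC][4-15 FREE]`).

Answer: [0-9 FREE][10-11 ALLOC][12-42 FREE]

Derivation:
Op 1: a = malloc(3) -> a = 0; heap: [0-2 ALLOC][3-42 FREE]
Op 2: free(a) -> (freed a); heap: [0-42 FREE]
Op 3: b = malloc(10) -> b = 0; heap: [0-9 ALLOC][10-42 FREE]
Op 4: c = malloc(2) -> c = 10; heap: [0-9 ALLOC][10-11 ALLOC][12-42 FREE]
Op 5: b = realloc(b, 4) -> b = 0; heap: [0-3 ALLOC][4-9 FREE][10-11 ALLOC][12-42 FREE]
Op 6: b = realloc(b, 6) -> b = 0; heap: [0-5 ALLOC][6-9 FREE][10-11 ALLOC][12-42 FREE]
free(b): b = 0 -> block [0-5 ALLOC]; mark free, coalesce with adjacent free neighbors -> [0-9 FREE][10-11 ALLOC][12-42 FREE]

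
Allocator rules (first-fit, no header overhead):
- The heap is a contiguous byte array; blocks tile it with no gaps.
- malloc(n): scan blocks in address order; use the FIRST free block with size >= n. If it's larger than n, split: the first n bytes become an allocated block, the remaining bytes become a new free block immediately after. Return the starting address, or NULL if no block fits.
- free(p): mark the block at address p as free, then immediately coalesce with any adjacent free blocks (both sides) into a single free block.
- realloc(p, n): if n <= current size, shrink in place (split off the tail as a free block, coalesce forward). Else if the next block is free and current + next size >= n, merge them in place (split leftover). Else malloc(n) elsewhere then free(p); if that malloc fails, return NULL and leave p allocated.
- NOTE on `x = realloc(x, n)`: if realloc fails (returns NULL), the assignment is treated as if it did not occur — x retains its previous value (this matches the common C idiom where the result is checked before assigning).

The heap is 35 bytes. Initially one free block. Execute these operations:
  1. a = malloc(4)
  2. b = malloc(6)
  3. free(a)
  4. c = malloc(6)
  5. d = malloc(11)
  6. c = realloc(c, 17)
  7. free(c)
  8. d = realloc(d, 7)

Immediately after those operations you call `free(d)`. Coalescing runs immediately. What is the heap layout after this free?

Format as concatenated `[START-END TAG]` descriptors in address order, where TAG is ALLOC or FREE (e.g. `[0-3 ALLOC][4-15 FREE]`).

Op 1: a = malloc(4) -> a = 0; heap: [0-3 ALLOC][4-34 FREE]
Op 2: b = malloc(6) -> b = 4; heap: [0-3 ALLOC][4-9 ALLOC][10-34 FREE]
Op 3: free(a) -> (freed a); heap: [0-3 FREE][4-9 ALLOC][10-34 FREE]
Op 4: c = malloc(6) -> c = 10; heap: [0-3 FREE][4-9 ALLOC][10-15 ALLOC][16-34 FREE]
Op 5: d = malloc(11) -> d = 16; heap: [0-3 FREE][4-9 ALLOC][10-15 ALLOC][16-26 ALLOC][27-34 FREE]
Op 6: c = realloc(c, 17) -> NULL (c unchanged); heap: [0-3 FREE][4-9 ALLOC][10-15 ALLOC][16-26 ALLOC][27-34 FREE]
Op 7: free(c) -> (freed c); heap: [0-3 FREE][4-9 ALLOC][10-15 FREE][16-26 ALLOC][27-34 FREE]
Op 8: d = realloc(d, 7) -> d = 16; heap: [0-3 FREE][4-9 ALLOC][10-15 FREE][16-22 ALLOC][23-34 FREE]
free(d): d = 16 -> block [16-22 ALLOC]; mark free, coalesce with adjacent free neighbors -> [0-3 FREE][4-9 ALLOC][10-34 FREE]

Answer: [0-3 FREE][4-9 ALLOC][10-34 FREE]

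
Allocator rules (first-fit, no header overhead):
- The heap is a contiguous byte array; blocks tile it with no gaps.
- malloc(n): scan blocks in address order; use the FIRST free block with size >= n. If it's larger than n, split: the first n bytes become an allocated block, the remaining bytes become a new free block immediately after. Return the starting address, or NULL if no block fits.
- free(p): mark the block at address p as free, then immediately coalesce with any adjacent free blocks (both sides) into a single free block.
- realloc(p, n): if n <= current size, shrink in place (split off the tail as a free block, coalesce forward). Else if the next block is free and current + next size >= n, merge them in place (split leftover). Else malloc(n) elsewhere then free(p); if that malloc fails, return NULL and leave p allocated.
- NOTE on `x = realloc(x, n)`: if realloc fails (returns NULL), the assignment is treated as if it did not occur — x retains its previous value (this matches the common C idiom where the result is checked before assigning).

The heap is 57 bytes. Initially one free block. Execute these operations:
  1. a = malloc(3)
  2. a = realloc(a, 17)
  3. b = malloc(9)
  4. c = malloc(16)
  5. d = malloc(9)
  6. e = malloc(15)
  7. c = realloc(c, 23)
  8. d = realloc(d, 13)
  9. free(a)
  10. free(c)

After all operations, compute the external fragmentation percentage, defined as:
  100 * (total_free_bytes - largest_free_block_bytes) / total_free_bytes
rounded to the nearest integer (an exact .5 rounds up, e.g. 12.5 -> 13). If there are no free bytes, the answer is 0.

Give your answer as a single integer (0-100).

Answer: 51

Derivation:
Op 1: a = malloc(3) -> a = 0; heap: [0-2 ALLOC][3-56 FREE]
Op 2: a = realloc(a, 17) -> a = 0; heap: [0-16 ALLOC][17-56 FREE]
Op 3: b = malloc(9) -> b = 17; heap: [0-16 ALLOC][17-25 ALLOC][26-56 FREE]
Op 4: c = malloc(16) -> c = 26; heap: [0-16 ALLOC][17-25 ALLOC][26-41 ALLOC][42-56 FREE]
Op 5: d = malloc(9) -> d = 42; heap: [0-16 ALLOC][17-25 ALLOC][26-41 ALLOC][42-50 ALLOC][51-56 FREE]
Op 6: e = malloc(15) -> e = NULL; heap: [0-16 ALLOC][17-25 ALLOC][26-41 ALLOC][42-50 ALLOC][51-56 FREE]
Op 7: c = realloc(c, 23) -> NULL (c unchanged); heap: [0-16 ALLOC][17-25 ALLOC][26-41 ALLOC][42-50 ALLOC][51-56 FREE]
Op 8: d = realloc(d, 13) -> d = 42; heap: [0-16 ALLOC][17-25 ALLOC][26-41 ALLOC][42-54 ALLOC][55-56 FREE]
Op 9: free(a) -> (freed a); heap: [0-16 FREE][17-25 ALLOC][26-41 ALLOC][42-54 ALLOC][55-56 FREE]
Op 10: free(c) -> (freed c); heap: [0-16 FREE][17-25 ALLOC][26-41 FREE][42-54 ALLOC][55-56 FREE]
Free blocks: [17 16 2] total_free=35 largest=17 -> 100*(35-17)/35 = 1800/35 ≈ 51.429 -> rounds to 51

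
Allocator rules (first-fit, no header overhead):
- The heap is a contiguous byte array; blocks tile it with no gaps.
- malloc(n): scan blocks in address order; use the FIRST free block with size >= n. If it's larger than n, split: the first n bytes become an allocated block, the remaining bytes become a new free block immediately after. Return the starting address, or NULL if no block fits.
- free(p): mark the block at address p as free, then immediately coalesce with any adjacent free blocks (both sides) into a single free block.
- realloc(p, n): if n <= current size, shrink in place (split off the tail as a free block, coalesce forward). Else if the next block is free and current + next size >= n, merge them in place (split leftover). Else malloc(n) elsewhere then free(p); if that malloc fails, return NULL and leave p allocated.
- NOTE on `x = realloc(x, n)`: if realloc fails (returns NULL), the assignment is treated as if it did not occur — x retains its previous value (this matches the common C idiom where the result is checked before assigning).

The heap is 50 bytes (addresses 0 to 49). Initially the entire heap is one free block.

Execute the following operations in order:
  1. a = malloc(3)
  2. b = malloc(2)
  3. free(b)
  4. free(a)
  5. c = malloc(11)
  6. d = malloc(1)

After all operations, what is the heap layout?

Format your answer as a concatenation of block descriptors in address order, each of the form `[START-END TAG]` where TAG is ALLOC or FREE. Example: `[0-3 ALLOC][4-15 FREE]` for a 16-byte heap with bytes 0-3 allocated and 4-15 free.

Answer: [0-10 ALLOC][11-11 ALLOC][12-49 FREE]

Derivation:
Op 1: a = malloc(3) -> a = 0; heap: [0-2 ALLOC][3-49 FREE]
Op 2: b = malloc(2) -> b = 3; heap: [0-2 ALLOC][3-4 ALLOC][5-49 FREE]
Op 3: free(b) -> (freed b); heap: [0-2 ALLOC][3-49 FREE]
Op 4: free(a) -> (freed a); heap: [0-49 FREE]
Op 5: c = malloc(11) -> c = 0; heap: [0-10 ALLOC][11-49 FREE]
Op 6: d = malloc(1) -> d = 11; heap: [0-10 ALLOC][11-11 ALLOC][12-49 FREE]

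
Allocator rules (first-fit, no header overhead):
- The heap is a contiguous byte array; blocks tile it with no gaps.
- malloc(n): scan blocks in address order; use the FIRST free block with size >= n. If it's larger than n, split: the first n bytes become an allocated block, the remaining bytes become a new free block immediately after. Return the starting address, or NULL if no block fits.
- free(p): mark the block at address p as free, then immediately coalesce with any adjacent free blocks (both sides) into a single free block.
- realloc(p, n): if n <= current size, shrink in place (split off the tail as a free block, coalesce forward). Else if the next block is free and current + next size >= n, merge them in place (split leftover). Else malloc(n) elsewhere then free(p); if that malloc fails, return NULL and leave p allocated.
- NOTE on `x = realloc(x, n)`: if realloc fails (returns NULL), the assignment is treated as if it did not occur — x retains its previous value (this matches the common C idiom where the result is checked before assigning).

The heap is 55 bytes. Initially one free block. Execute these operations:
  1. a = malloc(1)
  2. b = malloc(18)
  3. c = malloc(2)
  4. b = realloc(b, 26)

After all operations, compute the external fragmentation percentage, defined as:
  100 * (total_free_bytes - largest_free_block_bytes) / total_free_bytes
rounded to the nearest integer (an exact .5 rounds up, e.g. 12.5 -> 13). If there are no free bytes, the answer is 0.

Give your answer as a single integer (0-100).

Op 1: a = malloc(1) -> a = 0; heap: [0-0 ALLOC][1-54 FREE]
Op 2: b = malloc(18) -> b = 1; heap: [0-0 ALLOC][1-18 ALLOC][19-54 FREE]
Op 3: c = malloc(2) -> c = 19; heap: [0-0 ALLOC][1-18 ALLOC][19-20 ALLOC][21-54 FREE]
Op 4: b = realloc(b, 26) -> b = 21; heap: [0-0 ALLOC][1-18 FREE][19-20 ALLOC][21-46 ALLOC][47-54 FREE]
Free blocks: [18 8] total_free=26 largest=18 -> 100*(26-18)/26 = 800/26 ≈ 30.769 -> rounds to 31

Answer: 31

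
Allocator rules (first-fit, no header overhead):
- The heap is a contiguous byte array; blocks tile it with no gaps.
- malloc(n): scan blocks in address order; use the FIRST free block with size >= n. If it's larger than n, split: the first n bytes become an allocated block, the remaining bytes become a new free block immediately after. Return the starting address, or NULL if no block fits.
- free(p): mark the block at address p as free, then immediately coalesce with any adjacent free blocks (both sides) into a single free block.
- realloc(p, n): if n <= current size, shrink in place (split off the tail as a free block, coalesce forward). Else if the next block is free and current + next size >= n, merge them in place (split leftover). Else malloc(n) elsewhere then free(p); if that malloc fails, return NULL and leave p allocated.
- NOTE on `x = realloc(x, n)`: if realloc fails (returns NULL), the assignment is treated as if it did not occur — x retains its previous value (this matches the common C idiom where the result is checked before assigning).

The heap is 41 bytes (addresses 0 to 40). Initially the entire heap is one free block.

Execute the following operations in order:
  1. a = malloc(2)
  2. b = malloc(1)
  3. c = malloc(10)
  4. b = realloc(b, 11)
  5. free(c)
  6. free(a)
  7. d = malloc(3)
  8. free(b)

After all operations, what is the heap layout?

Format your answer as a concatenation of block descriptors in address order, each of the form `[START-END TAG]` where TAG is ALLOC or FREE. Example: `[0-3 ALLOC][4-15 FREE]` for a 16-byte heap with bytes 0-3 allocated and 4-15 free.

Op 1: a = malloc(2) -> a = 0; heap: [0-1 ALLOC][2-40 FREE]
Op 2: b = malloc(1) -> b = 2; heap: [0-1 ALLOC][2-2 ALLOC][3-40 FREE]
Op 3: c = malloc(10) -> c = 3; heap: [0-1 ALLOC][2-2 ALLOC][3-12 ALLOC][13-40 FREE]
Op 4: b = realloc(b, 11) -> b = 13; heap: [0-1 ALLOC][2-2 FREE][3-12 ALLOC][13-23 ALLOC][24-40 FREE]
Op 5: free(c) -> (freed c); heap: [0-1 ALLOC][2-12 FREE][13-23 ALLOC][24-40 FREE]
Op 6: free(a) -> (freed a); heap: [0-12 FREE][13-23 ALLOC][24-40 FREE]
Op 7: d = malloc(3) -> d = 0; heap: [0-2 ALLOC][3-12 FREE][13-23 ALLOC][24-40 FREE]
Op 8: free(b) -> (freed b); heap: [0-2 ALLOC][3-40 FREE]

Answer: [0-2 ALLOC][3-40 FREE]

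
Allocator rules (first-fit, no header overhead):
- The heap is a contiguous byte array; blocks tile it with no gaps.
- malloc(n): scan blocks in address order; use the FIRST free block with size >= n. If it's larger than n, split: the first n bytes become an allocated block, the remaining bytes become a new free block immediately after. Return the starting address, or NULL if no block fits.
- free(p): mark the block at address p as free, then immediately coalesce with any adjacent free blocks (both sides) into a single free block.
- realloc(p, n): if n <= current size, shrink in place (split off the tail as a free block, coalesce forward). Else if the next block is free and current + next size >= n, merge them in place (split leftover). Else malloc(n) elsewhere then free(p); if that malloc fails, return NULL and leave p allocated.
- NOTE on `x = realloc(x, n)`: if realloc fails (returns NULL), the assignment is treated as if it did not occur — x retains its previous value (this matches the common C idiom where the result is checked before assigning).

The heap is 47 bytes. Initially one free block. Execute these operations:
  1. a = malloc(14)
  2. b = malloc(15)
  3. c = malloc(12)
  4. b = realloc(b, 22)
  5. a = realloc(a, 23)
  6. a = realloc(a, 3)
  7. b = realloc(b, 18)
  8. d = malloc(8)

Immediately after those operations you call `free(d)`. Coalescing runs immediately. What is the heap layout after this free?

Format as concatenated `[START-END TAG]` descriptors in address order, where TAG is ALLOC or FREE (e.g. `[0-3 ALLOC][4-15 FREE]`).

Op 1: a = malloc(14) -> a = 0; heap: [0-13 ALLOC][14-46 FREE]
Op 2: b = malloc(15) -> b = 14; heap: [0-13 ALLOC][14-28 ALLOC][29-46 FREE]
Op 3: c = malloc(12) -> c = 29; heap: [0-13 ALLOC][14-28 ALLOC][29-40 ALLOC][41-46 FREE]
Op 4: b = realloc(b, 22) -> NULL (b unchanged); heap: [0-13 ALLOC][14-28 ALLOC][29-40 ALLOC][41-46 FREE]
Op 5: a = realloc(a, 23) -> NULL (a unchanged); heap: [0-13 ALLOC][14-28 ALLOC][29-40 ALLOC][41-46 FREE]
Op 6: a = realloc(a, 3) -> a = 0; heap: [0-2 ALLOC][3-13 FREE][14-28 ALLOC][29-40 ALLOC][41-46 FREE]
Op 7: b = realloc(b, 18) -> NULL (b unchanged); heap: [0-2 ALLOC][3-13 FREE][14-28 ALLOC][29-40 ALLOC][41-46 FREE]
Op 8: d = malloc(8) -> d = 3; heap: [0-2 ALLOC][3-10 ALLOC][11-13 FREE][14-28 ALLOC][29-40 ALLOC][41-46 FREE]
free(d): d = 3 -> block [3-10 ALLOC]; mark free, coalesce with adjacent free neighbors -> [0-2 ALLOC][3-13 FREE][14-28 ALLOC][29-40 ALLOC][41-46 FREE]

Answer: [0-2 ALLOC][3-13 FREE][14-28 ALLOC][29-40 ALLOC][41-46 FREE]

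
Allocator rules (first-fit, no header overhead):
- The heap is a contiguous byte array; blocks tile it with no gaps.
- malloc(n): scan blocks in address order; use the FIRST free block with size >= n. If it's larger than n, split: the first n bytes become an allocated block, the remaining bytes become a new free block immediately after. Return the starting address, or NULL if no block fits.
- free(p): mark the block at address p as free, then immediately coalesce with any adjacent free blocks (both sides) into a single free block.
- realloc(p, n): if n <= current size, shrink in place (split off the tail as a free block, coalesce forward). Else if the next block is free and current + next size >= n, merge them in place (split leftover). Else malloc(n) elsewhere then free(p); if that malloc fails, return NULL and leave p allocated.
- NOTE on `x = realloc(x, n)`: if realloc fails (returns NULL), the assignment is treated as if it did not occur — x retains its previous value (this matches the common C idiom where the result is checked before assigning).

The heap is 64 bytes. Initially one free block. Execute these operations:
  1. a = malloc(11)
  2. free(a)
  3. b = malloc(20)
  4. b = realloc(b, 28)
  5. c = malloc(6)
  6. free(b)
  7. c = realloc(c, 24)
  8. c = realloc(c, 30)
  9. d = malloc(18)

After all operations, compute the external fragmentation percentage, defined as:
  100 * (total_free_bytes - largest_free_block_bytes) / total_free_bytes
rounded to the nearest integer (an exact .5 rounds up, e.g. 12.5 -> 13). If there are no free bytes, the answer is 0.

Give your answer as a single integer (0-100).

Op 1: a = malloc(11) -> a = 0; heap: [0-10 ALLOC][11-63 FREE]
Op 2: free(a) -> (freed a); heap: [0-63 FREE]
Op 3: b = malloc(20) -> b = 0; heap: [0-19 ALLOC][20-63 FREE]
Op 4: b = realloc(b, 28) -> b = 0; heap: [0-27 ALLOC][28-63 FREE]
Op 5: c = malloc(6) -> c = 28; heap: [0-27 ALLOC][28-33 ALLOC][34-63 FREE]
Op 6: free(b) -> (freed b); heap: [0-27 FREE][28-33 ALLOC][34-63 FREE]
Op 7: c = realloc(c, 24) -> c = 28; heap: [0-27 FREE][28-51 ALLOC][52-63 FREE]
Op 8: c = realloc(c, 30) -> c = 28; heap: [0-27 FREE][28-57 ALLOC][58-63 FREE]
Op 9: d = malloc(18) -> d = 0; heap: [0-17 ALLOC][18-27 FREE][28-57 ALLOC][58-63 FREE]
Free blocks: [10 6] total_free=16 largest=10 -> 100*(16-10)/16 = 600/16 = 37.5 -> rounds to 38

Answer: 38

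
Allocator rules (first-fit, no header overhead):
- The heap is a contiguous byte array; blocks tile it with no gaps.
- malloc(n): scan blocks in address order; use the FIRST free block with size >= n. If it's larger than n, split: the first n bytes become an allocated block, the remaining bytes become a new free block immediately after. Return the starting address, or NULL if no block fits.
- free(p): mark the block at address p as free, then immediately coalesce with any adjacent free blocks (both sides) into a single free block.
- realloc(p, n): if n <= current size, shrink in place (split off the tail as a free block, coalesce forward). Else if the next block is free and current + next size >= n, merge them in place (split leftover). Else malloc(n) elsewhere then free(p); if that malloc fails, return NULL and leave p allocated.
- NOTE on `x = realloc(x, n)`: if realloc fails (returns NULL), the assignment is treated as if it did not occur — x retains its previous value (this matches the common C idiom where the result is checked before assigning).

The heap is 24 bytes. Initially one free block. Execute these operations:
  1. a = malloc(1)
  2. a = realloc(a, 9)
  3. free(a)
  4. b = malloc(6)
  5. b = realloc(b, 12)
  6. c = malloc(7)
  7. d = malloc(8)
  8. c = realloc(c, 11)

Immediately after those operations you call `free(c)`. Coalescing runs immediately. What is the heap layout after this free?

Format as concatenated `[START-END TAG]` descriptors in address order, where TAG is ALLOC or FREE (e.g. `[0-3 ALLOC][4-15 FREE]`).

Answer: [0-11 ALLOC][12-23 FREE]

Derivation:
Op 1: a = malloc(1) -> a = 0; heap: [0-0 ALLOC][1-23 FREE]
Op 2: a = realloc(a, 9) -> a = 0; heap: [0-8 ALLOC][9-23 FREE]
Op 3: free(a) -> (freed a); heap: [0-23 FREE]
Op 4: b = malloc(6) -> b = 0; heap: [0-5 ALLOC][6-23 FREE]
Op 5: b = realloc(b, 12) -> b = 0; heap: [0-11 ALLOC][12-23 FREE]
Op 6: c = malloc(7) -> c = 12; heap: [0-11 ALLOC][12-18 ALLOC][19-23 FREE]
Op 7: d = malloc(8) -> d = NULL; heap: [0-11 ALLOC][12-18 ALLOC][19-23 FREE]
Op 8: c = realloc(c, 11) -> c = 12; heap: [0-11 ALLOC][12-22 ALLOC][23-23 FREE]
free(c): c = 12 -> block [12-22 ALLOC]; mark free, coalesce with adjacent free neighbors -> [0-11 ALLOC][12-23 FREE]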